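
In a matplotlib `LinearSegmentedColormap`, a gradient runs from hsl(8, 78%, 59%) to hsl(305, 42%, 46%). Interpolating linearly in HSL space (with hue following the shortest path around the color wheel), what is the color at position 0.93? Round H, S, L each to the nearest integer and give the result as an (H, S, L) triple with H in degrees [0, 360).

Hue: 305 − 8 = 297°, but |297| > 180 so the shorter arc goes the other way: Δh = 297 − 360 = -63°.
H = 8 + 0.93 × (-63) = -50.59 → -51 → -51 mod 360 = 309°
S = 78 + 0.93 × (42 − 78) = 44.52 → 45%
L = 59 + 0.93 × (46 − 59) = 46.91 → 47%

(309, 45, 47)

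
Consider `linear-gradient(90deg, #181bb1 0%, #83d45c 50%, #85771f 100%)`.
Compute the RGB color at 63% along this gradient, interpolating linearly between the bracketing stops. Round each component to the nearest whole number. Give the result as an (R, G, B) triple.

(132, 188, 76)

63% lies between the 50% and 100% stops, so the local fraction is t = (63 − 50)/(100 − 50) = 13/50 ≈ 0.26.
#83d45c → (131, 212, 92); #85771f → (133, 119, 31).
R = 131 + 0.26 × (133 − 131) = 131.52 → 132
G = 212 + 0.26 × (119 − 212) = 187.82 → 188
B = 92 + 0.26 × (31 − 92) = 76.14 → 76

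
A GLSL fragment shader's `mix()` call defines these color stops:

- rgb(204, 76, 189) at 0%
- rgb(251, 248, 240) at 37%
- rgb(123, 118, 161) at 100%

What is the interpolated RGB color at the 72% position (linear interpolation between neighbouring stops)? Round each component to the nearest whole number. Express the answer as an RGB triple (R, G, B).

72% lies between the 37% and 100% stops, so the local fraction is t = (72 − 37)/(100 − 37) = 35/63 ≈ 0.5556.
R = 251 + 0.5556 × (123 − 251) = 179.883 → 180
G = 248 + 0.5556 × (118 − 248) = 175.772 → 176
B = 240 + 0.5556 × (161 − 240) = 196.108 → 196

(180, 176, 196)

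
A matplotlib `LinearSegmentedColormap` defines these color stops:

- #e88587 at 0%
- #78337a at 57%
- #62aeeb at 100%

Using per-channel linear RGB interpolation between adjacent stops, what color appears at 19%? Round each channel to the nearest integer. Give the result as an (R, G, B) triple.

19% lies between the 0% and 57% stops, so the local fraction is t = (19 − 0)/(57 − 0) = 19/57 ≈ 0.3333.
#e88587 → (232, 133, 135); #78337a → (120, 51, 122).
R = 232 + 0.3333 × (120 − 232) = 194.67 → 195
G = 133 + 0.3333 × (51 − 133) = 105.669 → 106
B = 135 + 0.3333 × (122 − 135) = 130.667 → 131

(195, 106, 131)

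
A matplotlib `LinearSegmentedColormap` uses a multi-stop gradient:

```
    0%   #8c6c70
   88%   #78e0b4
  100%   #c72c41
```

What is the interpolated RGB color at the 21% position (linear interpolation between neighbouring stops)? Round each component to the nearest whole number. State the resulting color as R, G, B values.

21% lies between the 0% and 88% stops, so the local fraction is t = (21 − 0)/(88 − 0) = 21/88 ≈ 0.2386.
#8c6c70 → (140, 108, 112); #78e0b4 → (120, 224, 180).
R = 140 + 0.2386 × (120 − 140) = 135.228 → 135
G = 108 + 0.2386 × (224 − 108) = 135.678 → 136
B = 112 + 0.2386 × (180 − 112) = 128.225 → 128

(135, 136, 128)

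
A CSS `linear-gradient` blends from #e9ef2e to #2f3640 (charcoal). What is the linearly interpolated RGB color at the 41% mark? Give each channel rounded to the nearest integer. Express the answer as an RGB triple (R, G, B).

#e9ef2e → (233, 239, 46); #2f3640 → (47, 54, 64).
41% corresponds to t = 0.41.
R = 233 + 0.41 × (47 − 233) = 233 + 0.41 × -186 = 156.74 → 157
G = 239 + 0.41 × (54 − 239) = 239 + 0.41 × -185 = 163.15 → 163
B = 46 + 0.41 × (64 − 46) = 46 + 0.41 × 18 = 53.38 → 53
So the blended color is (157, 163, 53), about #9da335.

(157, 163, 53)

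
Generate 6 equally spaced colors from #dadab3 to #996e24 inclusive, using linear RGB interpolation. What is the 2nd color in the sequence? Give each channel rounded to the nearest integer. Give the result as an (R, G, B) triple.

With 6 swatches and endpoints inclusive, swatch 2 sits at t = (2 − 1)/(6 − 1) = 1/5 ≈ 0.2.
#dadab3 → (218, 218, 179); #996e24 → (153, 110, 36).
R = 218 + 0.2 × (153 − 218) = 205 → 205
G = 218 + 0.2 × (110 − 218) = 196.4 → 196
B = 179 + 0.2 × (36 − 179) = 150.4 → 150

(205, 196, 150)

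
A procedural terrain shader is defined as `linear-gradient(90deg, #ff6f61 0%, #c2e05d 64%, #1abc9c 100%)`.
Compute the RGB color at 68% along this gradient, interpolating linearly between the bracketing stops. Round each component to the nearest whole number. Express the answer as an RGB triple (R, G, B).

(175, 220, 100)

68% lies between the 64% and 100% stops, so the local fraction is t = (68 − 64)/(100 − 64) = 4/36 ≈ 0.1111.
#c2e05d → (194, 224, 93); #1abc9c → (26, 188, 156).
R = 194 + 0.1111 × (26 − 194) = 175.335 → 175
G = 224 + 0.1111 × (188 − 224) = 220 → 220
B = 93 + 0.1111 × (156 − 93) = 99.999 → 100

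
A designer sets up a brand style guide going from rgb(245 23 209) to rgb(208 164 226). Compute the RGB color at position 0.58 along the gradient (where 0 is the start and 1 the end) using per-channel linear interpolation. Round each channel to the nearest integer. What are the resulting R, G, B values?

(224, 105, 219)

R = 245 + 0.58 × (208 − 245) = 245 + 0.58 × -37 = 223.54 → 224
G = 23 + 0.58 × (164 − 23) = 23 + 0.58 × 141 = 104.78 → 105
B = 209 + 0.58 × (226 − 209) = 209 + 0.58 × 17 = 218.86 → 219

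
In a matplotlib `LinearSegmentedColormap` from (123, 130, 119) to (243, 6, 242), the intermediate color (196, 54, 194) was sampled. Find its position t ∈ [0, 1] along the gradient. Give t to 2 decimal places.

0.61

Invert the lerp on the G channel (largest span, 124): t = (54 − 130) / (6 − 130) = -76/-124 = 0.6129.
Check on R: (196 − 123)/(243 − 123) = 0.6083 ✓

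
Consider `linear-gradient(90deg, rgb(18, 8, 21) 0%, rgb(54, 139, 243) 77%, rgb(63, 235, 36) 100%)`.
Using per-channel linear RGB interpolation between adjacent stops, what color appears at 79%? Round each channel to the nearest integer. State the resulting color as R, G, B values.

(55, 147, 225)

79% lies between the 77% and 100% stops, so the local fraction is t = (79 − 77)/(100 − 77) = 2/23 ≈ 0.087.
R = 54 + 0.087 × (63 − 54) = 54.783 → 55
G = 139 + 0.087 × (235 − 139) = 147.352 → 147
B = 243 + 0.087 × (36 − 243) = 224.991 → 225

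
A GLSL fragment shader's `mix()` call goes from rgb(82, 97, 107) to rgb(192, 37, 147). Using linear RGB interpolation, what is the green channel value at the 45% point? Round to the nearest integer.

70

G = 97 + 0.45 × (37 − 97) = 70 → 70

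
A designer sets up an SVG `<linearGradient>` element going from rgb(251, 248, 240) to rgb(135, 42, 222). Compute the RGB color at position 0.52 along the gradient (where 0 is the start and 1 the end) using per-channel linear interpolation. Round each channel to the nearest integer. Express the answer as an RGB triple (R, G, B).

R = 251 + 0.52 × (135 − 251) = 251 + 0.52 × -116 = 190.68 → 191
G = 248 + 0.52 × (42 − 248) = 248 + 0.52 × -206 = 140.88 → 141
B = 240 + 0.52 × (222 − 240) = 240 + 0.52 × -18 = 230.64 → 231
So the blended color is (191, 141, 231), about #bf8de7.

(191, 141, 231)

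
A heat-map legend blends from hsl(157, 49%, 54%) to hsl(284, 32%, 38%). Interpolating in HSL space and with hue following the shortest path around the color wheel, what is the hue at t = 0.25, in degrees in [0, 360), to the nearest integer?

Hue arc: Δh = 284 − 157 = 127° (|Δh| ≤ 180, already the shorter path).
H = 157 + 0.25 × (127) = 188.75 → 189°

189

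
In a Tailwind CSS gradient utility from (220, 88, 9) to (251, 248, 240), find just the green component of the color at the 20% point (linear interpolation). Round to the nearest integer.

120

G = 88 + 0.2 × (248 − 88) = 120 → 120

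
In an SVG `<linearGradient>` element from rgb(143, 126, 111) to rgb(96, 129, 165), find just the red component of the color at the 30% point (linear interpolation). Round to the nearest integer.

129

R = 143 + 0.3 × (96 − 143) = 128.9 → 129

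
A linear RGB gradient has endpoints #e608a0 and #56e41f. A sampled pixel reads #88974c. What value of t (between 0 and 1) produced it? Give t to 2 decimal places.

0.65

Invert the lerp on the G channel (largest span, 220): t = (151 − 8) / (228 − 8) = 143/220 = 0.65.
Check on R: (136 − 230)/(86 − 230) = 0.6528 ✓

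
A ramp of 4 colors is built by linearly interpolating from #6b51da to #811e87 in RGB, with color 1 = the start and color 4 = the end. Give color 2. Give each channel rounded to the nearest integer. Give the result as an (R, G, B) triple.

(114, 64, 190)

With 4 swatches and endpoints inclusive, swatch 2 sits at t = (2 − 1)/(4 − 1) = 1/3 ≈ 0.3333.
#6b51da → (107, 81, 218); #811e87 → (129, 30, 135).
R = 107 + 0.3333 × (129 − 107) = 114.333 → 114
G = 81 + 0.3333 × (30 − 81) = 64.002 → 64
B = 218 + 0.3333 × (135 − 218) = 190.336 → 190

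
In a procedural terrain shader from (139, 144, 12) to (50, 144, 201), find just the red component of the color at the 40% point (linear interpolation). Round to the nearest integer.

103

R = 139 + 0.4 × (50 − 139) = 103.4 → 103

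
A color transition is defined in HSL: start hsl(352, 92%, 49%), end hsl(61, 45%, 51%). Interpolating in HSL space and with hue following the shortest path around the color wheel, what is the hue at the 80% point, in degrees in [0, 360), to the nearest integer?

47

Hue: 61 − 352 = -291°, but |-291| > 180 so the shorter arc goes the other way: Δh = -291 + 360 = 69°.
H = 352 + 0.8 × (69) = 407.2 → 407 → 407 mod 360 = 47°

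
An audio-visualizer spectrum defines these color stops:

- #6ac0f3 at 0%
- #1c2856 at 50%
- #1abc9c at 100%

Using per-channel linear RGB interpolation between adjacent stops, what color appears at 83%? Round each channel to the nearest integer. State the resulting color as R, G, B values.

(27, 138, 132)

83% lies between the 50% and 100% stops, so the local fraction is t = (83 − 50)/(100 − 50) = 33/50 ≈ 0.66.
#1c2856 → (28, 40, 86); #1abc9c → (26, 188, 156).
R = 28 + 0.66 × (26 − 28) = 26.68 → 27
G = 40 + 0.66 × (188 − 40) = 137.68 → 138
B = 86 + 0.66 × (156 − 86) = 132.2 → 132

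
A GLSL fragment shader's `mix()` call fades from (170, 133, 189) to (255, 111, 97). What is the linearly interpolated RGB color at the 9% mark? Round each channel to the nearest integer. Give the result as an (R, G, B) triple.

(178, 131, 181)

9% corresponds to t = 0.09.
R = 170 + 0.09 × (255 − 170) = 170 + 0.09 × 85 = 177.65 → 178
G = 133 + 0.09 × (111 − 133) = 133 + 0.09 × -22 = 131.02 → 131
B = 189 + 0.09 × (97 − 189) = 189 + 0.09 × -92 = 180.72 → 181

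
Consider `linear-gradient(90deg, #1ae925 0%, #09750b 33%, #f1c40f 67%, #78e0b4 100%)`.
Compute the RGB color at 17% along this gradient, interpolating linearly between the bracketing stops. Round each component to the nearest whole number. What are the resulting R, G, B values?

(17, 173, 24)

17% lies between the 0% and 33% stops, so the local fraction is t = (17 − 0)/(33 − 0) = 17/33 ≈ 0.5152.
#1ae925 → (26, 233, 37); #09750b → (9, 117, 11).
R = 26 + 0.5152 × (9 − 26) = 17.242 → 17
G = 233 + 0.5152 × (117 − 233) = 173.237 → 173
B = 37 + 0.5152 × (11 − 37) = 23.605 → 24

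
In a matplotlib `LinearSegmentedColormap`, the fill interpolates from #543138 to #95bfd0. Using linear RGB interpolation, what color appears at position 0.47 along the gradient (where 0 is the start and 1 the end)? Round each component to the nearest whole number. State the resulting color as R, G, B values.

#543138 → (84, 49, 56); #95bfd0 → (149, 191, 208).
R = 84 + 0.47 × (149 − 84) = 84 + 0.47 × 65 = 114.55 → 115
G = 49 + 0.47 × (191 − 49) = 49 + 0.47 × 142 = 115.74 → 116
B = 56 + 0.47 × (208 − 56) = 56 + 0.47 × 152 = 127.44 → 127

(115, 116, 127)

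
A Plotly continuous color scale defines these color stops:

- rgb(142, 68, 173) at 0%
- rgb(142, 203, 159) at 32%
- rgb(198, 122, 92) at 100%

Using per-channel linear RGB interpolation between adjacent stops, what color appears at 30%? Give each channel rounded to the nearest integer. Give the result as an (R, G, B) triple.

30% lies between the 0% and 32% stops, so the local fraction is t = (30 − 0)/(32 − 0) = 30/32 ≈ 0.9375.
R = 142 + 0.9375 × (142 − 142) = 142 → 142
G = 68 + 0.9375 × (203 − 68) = 194.562 → 195
B = 173 + 0.9375 × (159 − 173) = 159.875 → 160

(142, 195, 160)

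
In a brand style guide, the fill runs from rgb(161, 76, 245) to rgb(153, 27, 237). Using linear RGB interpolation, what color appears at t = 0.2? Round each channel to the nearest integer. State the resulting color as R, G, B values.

(159, 66, 243)

R = 161 + 0.2 × (153 − 161) = 161 + 0.2 × -8 = 159.4 → 159
G = 76 + 0.2 × (27 − 76) = 76 + 0.2 × -49 = 66.2 → 66
B = 245 + 0.2 × (237 − 245) = 245 + 0.2 × -8 = 243.4 → 243
So the blended color is (159, 66, 243), about #9f42f3.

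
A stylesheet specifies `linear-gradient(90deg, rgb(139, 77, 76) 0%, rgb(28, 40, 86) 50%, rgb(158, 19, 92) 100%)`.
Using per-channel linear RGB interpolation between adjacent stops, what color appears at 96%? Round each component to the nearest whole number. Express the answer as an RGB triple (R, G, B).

96% lies between the 50% and 100% stops, so the local fraction is t = (96 − 50)/(100 − 50) = 46/50 ≈ 0.92.
R = 28 + 0.92 × (158 − 28) = 147.6 → 148
G = 40 + 0.92 × (19 − 40) = 20.68 → 21
B = 86 + 0.92 × (92 − 86) = 91.52 → 92

(148, 21, 92)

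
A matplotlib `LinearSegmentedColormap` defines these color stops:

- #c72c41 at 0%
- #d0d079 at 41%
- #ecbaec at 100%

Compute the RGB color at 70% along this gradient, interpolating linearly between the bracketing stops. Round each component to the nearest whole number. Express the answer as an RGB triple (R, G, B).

(222, 197, 178)

70% lies between the 41% and 100% stops, so the local fraction is t = (70 − 41)/(100 − 41) = 29/59 ≈ 0.4915.
#d0d079 → (208, 208, 121); #ecbaec → (236, 186, 236).
R = 208 + 0.4915 × (236 − 208) = 221.762 → 222
G = 208 + 0.4915 × (186 − 208) = 197.187 → 197
B = 121 + 0.4915 × (236 − 121) = 177.523 → 178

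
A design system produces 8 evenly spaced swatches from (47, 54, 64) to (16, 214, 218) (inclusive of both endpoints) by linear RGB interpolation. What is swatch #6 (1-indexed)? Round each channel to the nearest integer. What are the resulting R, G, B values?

With 8 swatches and endpoints inclusive, swatch 6 sits at t = (6 − 1)/(8 − 1) = 5/7 ≈ 0.7143.
R = 47 + 0.7143 × (16 − 47) = 24.857 → 25
G = 54 + 0.7143 × (214 − 54) = 168.288 → 168
B = 64 + 0.7143 × (218 − 64) = 174.002 → 174

(25, 168, 174)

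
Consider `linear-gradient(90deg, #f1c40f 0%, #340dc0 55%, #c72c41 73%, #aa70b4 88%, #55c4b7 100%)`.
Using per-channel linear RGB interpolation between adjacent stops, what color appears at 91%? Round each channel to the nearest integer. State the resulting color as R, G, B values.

(149, 133, 181)

91% lies between the 88% and 100% stops, so the local fraction is t = (91 − 88)/(100 − 88) = 3/12 ≈ 0.25.
#aa70b4 → (170, 112, 180); #55c4b7 → (85, 196, 183).
R = 170 + 0.25 × (85 − 170) = 148.75 → 149
G = 112 + 0.25 × (196 − 112) = 133 → 133
B = 180 + 0.25 × (183 − 180) = 180.75 → 181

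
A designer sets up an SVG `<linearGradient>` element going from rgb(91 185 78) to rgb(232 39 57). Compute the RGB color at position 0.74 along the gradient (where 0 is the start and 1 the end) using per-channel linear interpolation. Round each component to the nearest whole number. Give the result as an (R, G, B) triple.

(195, 77, 62)

R = 91 + 0.74 × (232 − 91) = 91 + 0.74 × 141 = 195.34 → 195
G = 185 + 0.74 × (39 − 185) = 185 + 0.74 × -146 = 76.96 → 77
B = 78 + 0.74 × (57 − 78) = 78 + 0.74 × -21 = 62.46 → 62
So the blended color is (195, 77, 62), about #c34d3e.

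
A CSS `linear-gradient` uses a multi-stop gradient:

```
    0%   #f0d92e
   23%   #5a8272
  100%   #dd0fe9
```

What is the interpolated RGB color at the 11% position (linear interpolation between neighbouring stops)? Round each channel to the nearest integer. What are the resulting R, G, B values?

11% lies between the 0% and 23% stops, so the local fraction is t = (11 − 0)/(23 − 0) = 11/23 ≈ 0.4783.
#f0d92e → (240, 217, 46); #5a8272 → (90, 130, 114).
R = 240 + 0.4783 × (90 − 240) = 168.255 → 168
G = 217 + 0.4783 × (130 − 217) = 175.388 → 175
B = 46 + 0.4783 × (114 − 46) = 78.524 → 79

(168, 175, 79)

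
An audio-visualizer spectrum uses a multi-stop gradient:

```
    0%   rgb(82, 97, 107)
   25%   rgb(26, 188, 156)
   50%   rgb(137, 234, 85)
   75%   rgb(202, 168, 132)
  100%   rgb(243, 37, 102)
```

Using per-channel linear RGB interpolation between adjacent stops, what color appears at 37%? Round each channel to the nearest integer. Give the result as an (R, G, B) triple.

37% lies between the 25% and 50% stops, so the local fraction is t = (37 − 25)/(50 − 25) = 12/25 ≈ 0.48.
R = 26 + 0.48 × (137 − 26) = 79.28 → 79
G = 188 + 0.48 × (234 − 188) = 210.08 → 210
B = 156 + 0.48 × (85 − 156) = 121.92 → 122

(79, 210, 122)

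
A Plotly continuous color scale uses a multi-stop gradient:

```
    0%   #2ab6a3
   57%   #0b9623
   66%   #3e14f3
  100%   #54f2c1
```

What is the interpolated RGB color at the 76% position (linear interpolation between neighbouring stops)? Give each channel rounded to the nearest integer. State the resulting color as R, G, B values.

(68, 85, 228)

76% lies between the 66% and 100% stops, so the local fraction is t = (76 − 66)/(100 − 66) = 10/34 ≈ 0.2941.
#3e14f3 → (62, 20, 243); #54f2c1 → (84, 242, 193).
R = 62 + 0.2941 × (84 − 62) = 68.47 → 68
G = 20 + 0.2941 × (242 − 20) = 85.29 → 85
B = 243 + 0.2941 × (193 − 243) = 228.295 → 228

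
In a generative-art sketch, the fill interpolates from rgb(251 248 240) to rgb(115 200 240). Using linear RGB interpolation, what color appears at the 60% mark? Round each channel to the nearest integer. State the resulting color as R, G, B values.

60% corresponds to t = 0.6.
R = 251 + 0.6 × (115 − 251) = 251 + 0.6 × -136 = 169.4 → 169
G = 248 + 0.6 × (200 − 248) = 248 + 0.6 × -48 = 219.2 → 219
B = 240 + 0.6 × (240 − 240) = 240 + 0.6 × 0 = 240 → 240

(169, 219, 240)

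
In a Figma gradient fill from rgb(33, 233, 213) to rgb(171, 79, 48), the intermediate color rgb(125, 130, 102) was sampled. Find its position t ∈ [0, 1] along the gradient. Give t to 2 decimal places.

0.67

Invert the lerp on the B channel (largest span, 165): t = (102 − 213) / (48 − 213) = -111/-165 = 0.67273.
Check on R: (125 − 33)/(171 − 33) = 0.6667 ✓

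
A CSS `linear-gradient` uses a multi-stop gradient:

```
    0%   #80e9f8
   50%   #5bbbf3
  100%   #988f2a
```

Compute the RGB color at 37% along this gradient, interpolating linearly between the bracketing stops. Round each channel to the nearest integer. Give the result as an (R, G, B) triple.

(101, 199, 244)

37% lies between the 0% and 50% stops, so the local fraction is t = (37 − 0)/(50 − 0) = 37/50 ≈ 0.74.
#80e9f8 → (128, 233, 248); #5bbbf3 → (91, 187, 243).
R = 128 + 0.74 × (91 − 128) = 100.62 → 101
G = 233 + 0.74 × (187 − 233) = 198.96 → 199
B = 248 + 0.74 × (243 − 248) = 244.3 → 244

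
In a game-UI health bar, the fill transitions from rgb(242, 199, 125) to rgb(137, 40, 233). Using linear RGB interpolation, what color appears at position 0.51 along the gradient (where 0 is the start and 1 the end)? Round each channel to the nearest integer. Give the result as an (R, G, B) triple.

(188, 118, 180)

R = 242 + 0.51 × (137 − 242) = 242 + 0.51 × -105 = 188.45 → 188
G = 199 + 0.51 × (40 − 199) = 199 + 0.51 × -159 = 117.91 → 118
B = 125 + 0.51 × (233 − 125) = 125 + 0.51 × 108 = 180.08 → 180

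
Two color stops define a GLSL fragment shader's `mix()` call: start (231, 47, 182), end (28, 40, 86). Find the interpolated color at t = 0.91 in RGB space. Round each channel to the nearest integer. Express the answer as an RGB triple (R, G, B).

(46, 41, 95)

R = 231 + 0.91 × (28 − 231) = 231 + 0.91 × -203 = 46.27 → 46
G = 47 + 0.91 × (40 − 47) = 47 + 0.91 × -7 = 40.63 → 41
B = 182 + 0.91 × (86 − 182) = 182 + 0.91 × -96 = 94.64 → 95
So the blended color is (46, 41, 95), about #2e295f.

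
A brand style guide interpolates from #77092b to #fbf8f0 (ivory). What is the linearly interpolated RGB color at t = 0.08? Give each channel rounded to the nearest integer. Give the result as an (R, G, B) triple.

(130, 28, 59)

#77092b → (119, 9, 43); #fbf8f0 → (251, 248, 240).
R = 119 + 0.08 × (251 − 119) = 119 + 0.08 × 132 = 129.56 → 130
G = 9 + 0.08 × (248 − 9) = 9 + 0.08 × 239 = 28.12 → 28
B = 43 + 0.08 × (240 − 43) = 43 + 0.08 × 197 = 58.76 → 59
So the blended color is (130, 28, 59), about #821c3b.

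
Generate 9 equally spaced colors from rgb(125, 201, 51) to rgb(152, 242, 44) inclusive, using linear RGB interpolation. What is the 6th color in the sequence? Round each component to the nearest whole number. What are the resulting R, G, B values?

(142, 227, 47)

With 9 swatches and endpoints inclusive, swatch 6 sits at t = (6 − 1)/(9 − 1) = 5/8 ≈ 0.625.
R = 125 + 0.625 × (152 − 125) = 141.875 → 142
G = 201 + 0.625 × (242 − 201) = 226.625 → 227
B = 51 + 0.625 × (44 − 51) = 46.625 → 47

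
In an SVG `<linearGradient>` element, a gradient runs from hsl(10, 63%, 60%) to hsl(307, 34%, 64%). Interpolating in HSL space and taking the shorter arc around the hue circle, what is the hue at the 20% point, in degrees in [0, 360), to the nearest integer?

357

Hue: 307 − 10 = 297°, but |297| > 180 so the shorter arc goes the other way: Δh = 297 − 360 = -63°.
H = 10 + 0.2 × (-63) = -2.6 → -3 → -3 mod 360 = 357°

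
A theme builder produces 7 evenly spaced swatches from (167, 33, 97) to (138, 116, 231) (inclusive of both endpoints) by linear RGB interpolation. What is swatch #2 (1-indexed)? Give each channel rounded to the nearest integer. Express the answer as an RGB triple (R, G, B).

(162, 47, 119)

With 7 swatches and endpoints inclusive, swatch 2 sits at t = (2 − 1)/(7 − 1) = 1/6 ≈ 0.1667.
R = 167 + 0.1667 × (138 − 167) = 162.166 → 162
G = 33 + 0.1667 × (116 − 33) = 46.836 → 47
B = 97 + 0.1667 × (231 − 97) = 119.338 → 119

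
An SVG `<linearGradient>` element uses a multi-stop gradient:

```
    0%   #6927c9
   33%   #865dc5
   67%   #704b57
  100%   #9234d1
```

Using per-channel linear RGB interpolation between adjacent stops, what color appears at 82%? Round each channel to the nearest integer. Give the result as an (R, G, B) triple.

(127, 65, 142)

82% lies between the 67% and 100% stops, so the local fraction is t = (82 − 67)/(100 − 67) = 15/33 ≈ 0.4545.
#704b57 → (112, 75, 87); #9234d1 → (146, 52, 209).
R = 112 + 0.4545 × (146 − 112) = 127.453 → 127
G = 75 + 0.4545 × (52 − 75) = 64.546 → 65
B = 87 + 0.4545 × (209 − 87) = 142.449 → 142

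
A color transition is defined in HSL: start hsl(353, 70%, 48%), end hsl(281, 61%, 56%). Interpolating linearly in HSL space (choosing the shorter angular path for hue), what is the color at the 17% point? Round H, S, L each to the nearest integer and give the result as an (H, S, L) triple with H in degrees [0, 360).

Hue arc: Δh = 281 − 353 = -72° (|Δh| ≤ 180, already the shorter path).
H = 353 + 0.17 × (-72) = 340.76 → 341°
S = 70 + 0.17 × (61 − 70) = 68.47 → 68%
L = 48 + 0.17 × (56 − 48) = 49.36 → 49%

(341, 68, 49)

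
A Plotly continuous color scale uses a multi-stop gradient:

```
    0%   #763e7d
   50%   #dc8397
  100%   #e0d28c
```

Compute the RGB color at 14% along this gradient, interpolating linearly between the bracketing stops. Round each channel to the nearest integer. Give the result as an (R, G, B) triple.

14% lies between the 0% and 50% stops, so the local fraction is t = (14 − 0)/(50 − 0) = 14/50 ≈ 0.28.
#763e7d → (118, 62, 125); #dc8397 → (220, 131, 151).
R = 118 + 0.28 × (220 − 118) = 146.56 → 147
G = 62 + 0.28 × (131 − 62) = 81.32 → 81
B = 125 + 0.28 × (151 − 125) = 132.28 → 132

(147, 81, 132)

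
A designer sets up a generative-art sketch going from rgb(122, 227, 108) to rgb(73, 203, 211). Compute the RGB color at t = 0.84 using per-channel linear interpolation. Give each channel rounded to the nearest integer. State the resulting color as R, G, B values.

(81, 207, 195)

R = 122 + 0.84 × (73 − 122) = 122 + 0.84 × -49 = 80.84 → 81
G = 227 + 0.84 × (203 − 227) = 227 + 0.84 × -24 = 206.84 → 207
B = 108 + 0.84 × (211 − 108) = 108 + 0.84 × 103 = 194.52 → 195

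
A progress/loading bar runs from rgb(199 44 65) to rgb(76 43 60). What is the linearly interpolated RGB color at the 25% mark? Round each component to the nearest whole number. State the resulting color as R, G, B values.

(168, 44, 64)

25% corresponds to t = 0.25.
R = 199 + 0.25 × (76 − 199) = 199 + 0.25 × -123 = 168.25 → 168
G = 44 + 0.25 × (43 − 44) = 44 + 0.25 × -1 = 43.75 → 44
B = 65 + 0.25 × (60 − 65) = 65 + 0.25 × -5 = 63.75 → 64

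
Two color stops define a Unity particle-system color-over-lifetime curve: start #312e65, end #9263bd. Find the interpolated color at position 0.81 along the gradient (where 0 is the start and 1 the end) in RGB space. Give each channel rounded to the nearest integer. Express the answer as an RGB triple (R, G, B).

(128, 89, 172)

#312e65 → (49, 46, 101); #9263bd → (146, 99, 189).
R = 49 + 0.81 × (146 − 49) = 49 + 0.81 × 97 = 127.57 → 128
G = 46 + 0.81 × (99 − 46) = 46 + 0.81 × 53 = 88.93 → 89
B = 101 + 0.81 × (189 − 101) = 101 + 0.81 × 88 = 172.28 → 172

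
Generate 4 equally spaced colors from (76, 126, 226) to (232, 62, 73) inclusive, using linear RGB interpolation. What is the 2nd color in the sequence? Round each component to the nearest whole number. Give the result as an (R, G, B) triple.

With 4 swatches and endpoints inclusive, swatch 2 sits at t = (2 − 1)/(4 − 1) = 1/3 ≈ 0.3333.
R = 76 + 0.3333 × (232 − 76) = 127.995 → 128
G = 126 + 0.3333 × (62 − 126) = 104.669 → 105
B = 226 + 0.3333 × (73 − 226) = 175.005 → 175

(128, 105, 175)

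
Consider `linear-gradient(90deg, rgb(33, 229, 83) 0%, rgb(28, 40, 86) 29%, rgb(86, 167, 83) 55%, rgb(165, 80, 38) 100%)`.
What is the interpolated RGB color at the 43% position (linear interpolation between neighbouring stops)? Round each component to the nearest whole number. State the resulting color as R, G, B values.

(59, 108, 84)

43% lies between the 29% and 55% stops, so the local fraction is t = (43 − 29)/(55 − 29) = 14/26 ≈ 0.5385.
R = 28 + 0.5385 × (86 − 28) = 59.233 → 59
G = 40 + 0.5385 × (167 − 40) = 108.389 → 108
B = 86 + 0.5385 × (83 − 86) = 84.385 → 84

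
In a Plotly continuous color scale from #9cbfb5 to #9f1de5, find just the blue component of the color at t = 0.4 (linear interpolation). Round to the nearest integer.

200

B₁ = 181 (from #9cbfb5), B₂ = 229 (from #9f1de5).
B = 181 + 0.4 × (229 − 181) = 200.2 → 200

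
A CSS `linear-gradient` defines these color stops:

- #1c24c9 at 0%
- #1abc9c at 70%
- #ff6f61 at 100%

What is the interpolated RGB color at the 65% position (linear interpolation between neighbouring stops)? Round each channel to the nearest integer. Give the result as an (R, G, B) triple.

65% lies between the 0% and 70% stops, so the local fraction is t = (65 − 0)/(70 − 0) = 65/70 ≈ 0.9286.
#1c24c9 → (28, 36, 201); #1abc9c → (26, 188, 156).
R = 28 + 0.9286 × (26 − 28) = 26.143 → 26
G = 36 + 0.9286 × (188 − 36) = 177.147 → 177
B = 201 + 0.9286 × (156 − 201) = 159.213 → 159

(26, 177, 159)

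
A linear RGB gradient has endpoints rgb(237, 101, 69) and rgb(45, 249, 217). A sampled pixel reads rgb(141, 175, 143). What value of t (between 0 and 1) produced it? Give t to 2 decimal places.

Invert the lerp on the R channel (largest span, 192): t = (141 − 237) / (45 − 237) = -96/-192 = 0.5.
Check on G: (175 − 101)/(249 − 101) = 0.5 ✓

0.50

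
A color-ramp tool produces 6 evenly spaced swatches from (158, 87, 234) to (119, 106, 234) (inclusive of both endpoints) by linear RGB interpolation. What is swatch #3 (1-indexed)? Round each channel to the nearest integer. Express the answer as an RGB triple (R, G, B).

With 6 swatches and endpoints inclusive, swatch 3 sits at t = (3 − 1)/(6 − 1) = 2/5 ≈ 0.4.
R = 158 + 0.4 × (119 − 158) = 142.4 → 142
G = 87 + 0.4 × (106 − 87) = 94.6 → 95
B = 234 + 0.4 × (234 − 234) = 234 → 234

(142, 95, 234)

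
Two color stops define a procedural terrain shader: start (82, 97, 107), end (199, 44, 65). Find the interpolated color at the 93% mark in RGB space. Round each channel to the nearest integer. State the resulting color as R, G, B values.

93% corresponds to t = 0.93.
R = 82 + 0.93 × (199 − 82) = 82 + 0.93 × 117 = 190.81 → 191
G = 97 + 0.93 × (44 − 97) = 97 + 0.93 × -53 = 47.71 → 48
B = 107 + 0.93 × (65 − 107) = 107 + 0.93 × -42 = 67.94 → 68

(191, 48, 68)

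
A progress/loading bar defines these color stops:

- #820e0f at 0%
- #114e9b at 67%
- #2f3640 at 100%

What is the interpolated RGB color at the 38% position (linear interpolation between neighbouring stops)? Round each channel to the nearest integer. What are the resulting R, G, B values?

(66, 50, 94)

38% lies between the 0% and 67% stops, so the local fraction is t = (38 − 0)/(67 − 0) = 38/67 ≈ 0.5672.
#820e0f → (130, 14, 15); #114e9b → (17, 78, 155).
R = 130 + 0.5672 × (17 − 130) = 65.906 → 66
G = 14 + 0.5672 × (78 − 14) = 50.301 → 50
B = 15 + 0.5672 × (155 − 15) = 94.408 → 94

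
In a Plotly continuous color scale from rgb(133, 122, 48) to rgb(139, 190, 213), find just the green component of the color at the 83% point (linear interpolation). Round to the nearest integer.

178

G = 122 + 0.83 × (190 − 122) = 178.44 → 178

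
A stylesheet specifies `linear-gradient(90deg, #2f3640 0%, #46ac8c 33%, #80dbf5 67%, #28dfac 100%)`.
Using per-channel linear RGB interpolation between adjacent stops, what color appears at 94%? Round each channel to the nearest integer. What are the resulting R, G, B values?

(56, 222, 185)

94% lies between the 67% and 100% stops, so the local fraction is t = (94 − 67)/(100 − 67) = 27/33 ≈ 0.8182.
#80dbf5 → (128, 219, 245); #28dfac → (40, 223, 172).
R = 128 + 0.8182 × (40 − 128) = 55.998 → 56
G = 219 + 0.8182 × (223 − 219) = 222.273 → 222
B = 245 + 0.8182 × (172 − 245) = 185.271 → 185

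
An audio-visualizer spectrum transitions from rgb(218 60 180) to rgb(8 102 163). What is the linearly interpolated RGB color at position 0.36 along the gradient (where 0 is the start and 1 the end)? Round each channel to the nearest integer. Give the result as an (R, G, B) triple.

(142, 75, 174)

R = 218 + 0.36 × (8 − 218) = 218 + 0.36 × -210 = 142.4 → 142
G = 60 + 0.36 × (102 − 60) = 60 + 0.36 × 42 = 75.12 → 75
B = 180 + 0.36 × (163 − 180) = 180 + 0.36 × -17 = 173.88 → 174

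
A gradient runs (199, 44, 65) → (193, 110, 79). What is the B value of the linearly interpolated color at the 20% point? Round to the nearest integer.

B = 65 + 0.2 × (79 − 65) = 67.8 → 68

68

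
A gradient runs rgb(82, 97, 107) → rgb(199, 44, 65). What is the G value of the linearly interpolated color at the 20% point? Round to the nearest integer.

G = 97 + 0.2 × (44 − 97) = 86.4 → 86

86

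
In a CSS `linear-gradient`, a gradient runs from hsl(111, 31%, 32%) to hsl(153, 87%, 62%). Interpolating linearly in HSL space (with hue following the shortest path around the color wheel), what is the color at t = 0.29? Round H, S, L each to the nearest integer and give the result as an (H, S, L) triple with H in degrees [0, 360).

(123, 47, 41)

Hue arc: Δh = 153 − 111 = 42° (|Δh| ≤ 180, already the shorter path).
H = 111 + 0.29 × (42) = 123.18 → 123°
S = 31 + 0.29 × (87 − 31) = 47.24 → 47%
L = 32 + 0.29 × (62 − 32) = 40.7 → 41%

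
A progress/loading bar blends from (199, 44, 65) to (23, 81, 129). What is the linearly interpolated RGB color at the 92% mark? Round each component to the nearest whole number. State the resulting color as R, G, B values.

92% corresponds to t = 0.92.
R = 199 + 0.92 × (23 − 199) = 199 + 0.92 × -176 = 37.08 → 37
G = 44 + 0.92 × (81 − 44) = 44 + 0.92 × 37 = 78.04 → 78
B = 65 + 0.92 × (129 − 65) = 65 + 0.92 × 64 = 123.88 → 124
So the blended color is (37, 78, 124), about #254e7c.

(37, 78, 124)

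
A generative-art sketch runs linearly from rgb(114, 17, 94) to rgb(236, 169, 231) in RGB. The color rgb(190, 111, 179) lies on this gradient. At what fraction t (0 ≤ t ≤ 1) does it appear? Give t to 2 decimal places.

Invert the lerp on the G channel (largest span, 152): t = (111 − 17) / (169 − 17) = 94/152 = 0.61842.
Check on R: (190 − 114)/(236 − 114) = 0.623 ✓

0.62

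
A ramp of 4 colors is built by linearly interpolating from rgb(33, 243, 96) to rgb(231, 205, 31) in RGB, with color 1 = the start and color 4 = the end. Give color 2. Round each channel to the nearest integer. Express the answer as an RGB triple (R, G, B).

With 4 swatches and endpoints inclusive, swatch 2 sits at t = (2 − 1)/(4 − 1) = 1/3 ≈ 0.3333.
R = 33 + 0.3333 × (231 − 33) = 98.993 → 99
G = 243 + 0.3333 × (205 − 243) = 230.335 → 230
B = 96 + 0.3333 × (31 − 96) = 74.335 → 74

(99, 230, 74)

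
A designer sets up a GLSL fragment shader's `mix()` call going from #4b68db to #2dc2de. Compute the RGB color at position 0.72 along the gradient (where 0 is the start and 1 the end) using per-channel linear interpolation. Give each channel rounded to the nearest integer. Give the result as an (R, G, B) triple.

#4b68db → (75, 104, 219); #2dc2de → (45, 194, 222).
R = 75 + 0.72 × (45 − 75) = 75 + 0.72 × -30 = 53.4 → 53
G = 104 + 0.72 × (194 − 104) = 104 + 0.72 × 90 = 168.8 → 169
B = 219 + 0.72 × (222 − 219) = 219 + 0.72 × 3 = 221.16 → 221
So the blended color is (53, 169, 221), about #35a9dd.

(53, 169, 221)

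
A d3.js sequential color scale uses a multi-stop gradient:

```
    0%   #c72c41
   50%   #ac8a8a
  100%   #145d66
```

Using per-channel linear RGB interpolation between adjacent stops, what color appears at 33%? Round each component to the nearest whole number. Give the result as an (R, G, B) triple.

33% lies between the 0% and 50% stops, so the local fraction is t = (33 − 0)/(50 − 0) = 33/50 ≈ 0.66.
#c72c41 → (199, 44, 65); #ac8a8a → (172, 138, 138).
R = 199 + 0.66 × (172 − 199) = 181.18 → 181
G = 44 + 0.66 × (138 − 44) = 106.04 → 106
B = 65 + 0.66 × (138 − 65) = 113.18 → 113

(181, 106, 113)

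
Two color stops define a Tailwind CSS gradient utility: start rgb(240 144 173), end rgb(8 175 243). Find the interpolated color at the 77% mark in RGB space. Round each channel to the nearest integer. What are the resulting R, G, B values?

(61, 168, 227)

77% corresponds to t = 0.77.
R = 240 + 0.77 × (8 − 240) = 240 + 0.77 × -232 = 61.36 → 61
G = 144 + 0.77 × (175 − 144) = 144 + 0.77 × 31 = 167.87 → 168
B = 173 + 0.77 × (243 − 173) = 173 + 0.77 × 70 = 226.9 → 227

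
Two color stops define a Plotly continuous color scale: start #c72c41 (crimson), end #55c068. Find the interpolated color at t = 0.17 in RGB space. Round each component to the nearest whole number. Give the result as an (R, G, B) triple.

#c72c41 → (199, 44, 65); #55c068 → (85, 192, 104).
R = 199 + 0.17 × (85 − 199) = 199 + 0.17 × -114 = 179.62 → 180
G = 44 + 0.17 × (192 − 44) = 44 + 0.17 × 148 = 69.16 → 69
B = 65 + 0.17 × (104 − 65) = 65 + 0.17 × 39 = 71.63 → 72

(180, 69, 72)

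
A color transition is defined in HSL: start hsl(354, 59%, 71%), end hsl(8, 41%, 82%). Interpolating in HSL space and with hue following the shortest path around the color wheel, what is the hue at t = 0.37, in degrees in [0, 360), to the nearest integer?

Hue: 8 − 354 = -346°, but |-346| > 180 so the shorter arc goes the other way: Δh = -346 + 360 = 14°.
H = 354 + 0.37 × (14) = 359.18 → 359°

359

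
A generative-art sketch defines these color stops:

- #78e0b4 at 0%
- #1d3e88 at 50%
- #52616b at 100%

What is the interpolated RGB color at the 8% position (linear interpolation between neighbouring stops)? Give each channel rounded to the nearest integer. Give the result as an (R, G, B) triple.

(105, 198, 173)

8% lies between the 0% and 50% stops, so the local fraction is t = (8 − 0)/(50 − 0) = 8/50 ≈ 0.16.
#78e0b4 → (120, 224, 180); #1d3e88 → (29, 62, 136).
R = 120 + 0.16 × (29 − 120) = 105.44 → 105
G = 224 + 0.16 × (62 − 224) = 198.08 → 198
B = 180 + 0.16 × (136 − 180) = 172.96 → 173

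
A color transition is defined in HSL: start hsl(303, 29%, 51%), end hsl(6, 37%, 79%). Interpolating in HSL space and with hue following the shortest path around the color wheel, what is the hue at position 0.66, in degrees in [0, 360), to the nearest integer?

345

Hue: 6 − 303 = -297°, but |-297| > 180 so the shorter arc goes the other way: Δh = -297 + 360 = 63°.
H = 303 + 0.66 × (63) = 344.58 → 345°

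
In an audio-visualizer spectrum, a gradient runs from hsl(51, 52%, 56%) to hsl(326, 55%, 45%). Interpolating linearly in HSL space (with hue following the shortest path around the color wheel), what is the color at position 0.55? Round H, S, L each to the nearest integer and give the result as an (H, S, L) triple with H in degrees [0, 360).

Hue: 326 − 51 = 275°, but |275| > 180 so the shorter arc goes the other way: Δh = 275 − 360 = -85°.
H = 51 + 0.55 × (-85) = 4.25 → 4°
S = 52 + 0.55 × (55 − 52) = 53.65 → 54%
L = 56 + 0.55 × (45 − 56) = 49.95 → 50%

(4, 54, 50)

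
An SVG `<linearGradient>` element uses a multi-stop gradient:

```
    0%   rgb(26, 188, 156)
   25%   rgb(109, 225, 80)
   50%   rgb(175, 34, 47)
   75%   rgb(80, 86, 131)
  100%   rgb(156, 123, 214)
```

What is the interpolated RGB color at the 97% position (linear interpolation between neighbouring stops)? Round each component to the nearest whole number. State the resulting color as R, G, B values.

(147, 119, 204)

97% lies between the 75% and 100% stops, so the local fraction is t = (97 − 75)/(100 − 75) = 22/25 ≈ 0.88.
R = 80 + 0.88 × (156 − 80) = 146.88 → 147
G = 86 + 0.88 × (123 − 86) = 118.56 → 119
B = 131 + 0.88 × (214 − 131) = 204.04 → 204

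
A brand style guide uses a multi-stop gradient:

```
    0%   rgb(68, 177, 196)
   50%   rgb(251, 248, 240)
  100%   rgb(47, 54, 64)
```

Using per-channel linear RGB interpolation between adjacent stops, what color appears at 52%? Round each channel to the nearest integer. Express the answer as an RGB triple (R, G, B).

(243, 240, 233)

52% lies between the 50% and 100% stops, so the local fraction is t = (52 − 50)/(100 − 50) = 2/50 ≈ 0.04.
R = 251 + 0.04 × (47 − 251) = 242.84 → 243
G = 248 + 0.04 × (54 − 248) = 240.24 → 240
B = 240 + 0.04 × (64 − 240) = 232.96 → 233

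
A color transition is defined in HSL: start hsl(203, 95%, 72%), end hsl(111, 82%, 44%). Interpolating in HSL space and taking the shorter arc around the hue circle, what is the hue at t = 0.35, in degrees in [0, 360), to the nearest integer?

171

Hue arc: Δh = 111 − 203 = -92° (|Δh| ≤ 180, already the shorter path).
H = 203 + 0.35 × (-92) = 170.8 → 171°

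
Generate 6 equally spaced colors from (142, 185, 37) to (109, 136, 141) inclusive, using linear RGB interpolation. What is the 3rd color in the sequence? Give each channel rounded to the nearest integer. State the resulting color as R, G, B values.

With 6 swatches and endpoints inclusive, swatch 3 sits at t = (3 − 1)/(6 − 1) = 2/5 ≈ 0.4.
R = 142 + 0.4 × (109 − 142) = 128.8 → 129
G = 185 + 0.4 × (136 − 185) = 165.4 → 165
B = 37 + 0.4 × (141 − 37) = 78.6 → 79

(129, 165, 79)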